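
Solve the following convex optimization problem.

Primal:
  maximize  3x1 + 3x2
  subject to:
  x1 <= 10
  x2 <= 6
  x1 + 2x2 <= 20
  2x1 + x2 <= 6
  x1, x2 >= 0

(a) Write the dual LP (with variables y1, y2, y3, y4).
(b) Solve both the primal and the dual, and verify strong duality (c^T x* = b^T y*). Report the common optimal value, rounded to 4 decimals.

The standard primal-dual pair for 'max c^T x s.t. A x <= b, x >= 0' is:
  Dual:  min b^T y  s.t.  A^T y >= c,  y >= 0.

So the dual LP is:
  minimize  10y1 + 6y2 + 20y3 + 6y4
  subject to:
    y1 + y3 + 2y4 >= 3
    y2 + 2y3 + y4 >= 3
    y1, y2, y3, y4 >= 0

Solving the primal: x* = (0, 6).
  primal value c^T x* = 18.
Solving the dual: y* = (0, 1.5, 0, 1.5).
  dual value b^T y* = 18.
Strong duality: c^T x* = b^T y*. Confirmed.

18


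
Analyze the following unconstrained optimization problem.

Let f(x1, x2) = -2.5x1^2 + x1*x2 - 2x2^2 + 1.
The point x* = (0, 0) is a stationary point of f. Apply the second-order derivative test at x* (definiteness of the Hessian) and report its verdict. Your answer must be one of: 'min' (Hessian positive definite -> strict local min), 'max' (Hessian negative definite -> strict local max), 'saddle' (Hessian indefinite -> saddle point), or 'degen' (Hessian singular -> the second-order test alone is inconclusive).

Compute the Hessian H = grad^2 f:
  H = [[-5, 1], [1, -4]]
Verify stationarity: grad f(x*) = H x* + g = (0, 0).
Eigenvalues of H: -5.618, -3.382.
Both eigenvalues < 0, so H is negative definite -> x* is a strict local max.

max


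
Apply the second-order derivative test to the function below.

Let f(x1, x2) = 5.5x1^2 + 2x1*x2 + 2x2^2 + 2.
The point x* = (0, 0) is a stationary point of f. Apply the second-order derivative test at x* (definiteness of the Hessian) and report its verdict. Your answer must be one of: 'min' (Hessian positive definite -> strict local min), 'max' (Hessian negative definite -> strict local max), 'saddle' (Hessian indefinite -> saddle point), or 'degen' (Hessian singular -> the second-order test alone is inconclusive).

Compute the Hessian H = grad^2 f:
  H = [[11, 2], [2, 4]]
Verify stationarity: grad f(x*) = H x* + g = (0, 0).
Eigenvalues of H: 3.4689, 11.5311.
Both eigenvalues > 0, so H is positive definite -> x* is a strict local min.

min


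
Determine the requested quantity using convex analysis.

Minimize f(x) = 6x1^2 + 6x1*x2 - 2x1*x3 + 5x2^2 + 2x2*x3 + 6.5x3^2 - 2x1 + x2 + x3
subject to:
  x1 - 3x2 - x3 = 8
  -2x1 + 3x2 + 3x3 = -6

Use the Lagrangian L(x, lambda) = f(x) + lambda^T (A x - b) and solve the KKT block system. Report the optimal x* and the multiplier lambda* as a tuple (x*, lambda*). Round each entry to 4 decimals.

Form the Lagrangian:
  L(x, lambda) = (1/2) x^T Q x + c^T x + lambda^T (A x - b)
Stationarity (grad_x L = 0): Q x + c + A^T lambda = 0.
Primal feasibility: A x = b.

This gives the KKT block system:
  [ Q   A^T ] [ x     ]   [-c ]
  [ A    0  ] [ lambda ] = [ b ]

Solving the linear system:
  x*      = (1.4186, -2.7636, 1.7093)
  lambda* = (-14.7811, -9.8792)
  f(x*)   = 27.5412

x* = (1.4186, -2.7636, 1.7093), lambda* = (-14.7811, -9.8792)


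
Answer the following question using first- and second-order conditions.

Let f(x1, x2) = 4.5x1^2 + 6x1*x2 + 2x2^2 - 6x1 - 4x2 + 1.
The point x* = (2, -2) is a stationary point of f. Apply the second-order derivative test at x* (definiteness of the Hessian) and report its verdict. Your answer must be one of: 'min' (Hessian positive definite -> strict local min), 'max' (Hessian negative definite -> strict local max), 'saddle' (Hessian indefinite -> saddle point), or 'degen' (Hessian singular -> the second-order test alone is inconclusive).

Compute the Hessian H = grad^2 f:
  H = [[9, 6], [6, 4]]
Verify stationarity: grad f(x*) = H x* + g = (0, 0).
Eigenvalues of H: 0, 13.
H has a zero eigenvalue (singular; positive semidefinite but not definite), so H is neither positive definite, negative definite, nor indefinite. The second-order test alone is inconclusive -> degen.
(Indeed, f is constant along the null direction of H through x*, so x* is not a strict local extremum.)

degen


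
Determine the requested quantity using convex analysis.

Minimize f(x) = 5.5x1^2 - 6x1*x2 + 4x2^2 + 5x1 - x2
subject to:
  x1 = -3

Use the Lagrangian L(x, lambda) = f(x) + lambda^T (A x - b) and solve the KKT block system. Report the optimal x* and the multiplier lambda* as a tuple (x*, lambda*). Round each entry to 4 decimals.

Form the Lagrangian:
  L(x, lambda) = (1/2) x^T Q x + c^T x + lambda^T (A x - b)
Stationarity (grad_x L = 0): Q x + c + A^T lambda = 0.
Primal feasibility: A x = b.

This gives the KKT block system:
  [ Q   A^T ] [ x     ]   [-c ]
  [ A    0  ] [ lambda ] = [ b ]

Solving the linear system:
  x*      = (-3, -2.125)
  lambda* = (15.25)
  f(x*)   = 16.4375

x* = (-3, -2.125), lambda* = (15.25)


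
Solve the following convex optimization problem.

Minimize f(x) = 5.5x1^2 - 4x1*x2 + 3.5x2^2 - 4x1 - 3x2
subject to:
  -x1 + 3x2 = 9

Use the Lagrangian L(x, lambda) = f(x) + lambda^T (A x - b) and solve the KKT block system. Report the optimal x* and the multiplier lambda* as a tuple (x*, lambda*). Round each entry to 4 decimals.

Form the Lagrangian:
  L(x, lambda) = (1/2) x^T Q x + c^T x + lambda^T (A x - b)
Stationarity (grad_x L = 0): Q x + c + A^T lambda = 0.
Primal feasibility: A x = b.

This gives the KKT block system:
  [ Q   A^T ] [ x     ]   [-c ]
  [ A    0  ] [ lambda ] = [ b ]

Solving the linear system:
  x*      = (1.0976, 3.3659)
  lambda* = (-5.3902)
  f(x*)   = 17.0122

x* = (1.0976, 3.3659), lambda* = (-5.3902)


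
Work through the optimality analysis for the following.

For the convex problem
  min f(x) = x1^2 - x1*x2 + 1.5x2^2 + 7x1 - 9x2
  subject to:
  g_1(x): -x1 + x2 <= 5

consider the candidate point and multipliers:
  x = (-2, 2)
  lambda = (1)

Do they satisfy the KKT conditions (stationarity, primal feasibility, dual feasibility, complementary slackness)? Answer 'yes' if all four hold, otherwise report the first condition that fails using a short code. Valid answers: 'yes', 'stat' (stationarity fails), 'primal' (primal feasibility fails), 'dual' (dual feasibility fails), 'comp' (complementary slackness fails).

Gradient of f: grad f(x) = Q x + c = (1, -1)
Constraint values g_i(x) = a_i^T x - b_i:
  g_1((-2, 2)) = -1
Stationarity residual: grad f(x) + sum_i lambda_i a_i = (0, 0)
  -> stationarity OK
Primal feasibility (all g_i <= 0): OK
Dual feasibility (all lambda_i >= 0): OK
Complementary slackness (lambda_i * g_i(x) = 0 for all i): FAILS

Verdict: the first failing condition is complementary_slackness -> comp.

comp


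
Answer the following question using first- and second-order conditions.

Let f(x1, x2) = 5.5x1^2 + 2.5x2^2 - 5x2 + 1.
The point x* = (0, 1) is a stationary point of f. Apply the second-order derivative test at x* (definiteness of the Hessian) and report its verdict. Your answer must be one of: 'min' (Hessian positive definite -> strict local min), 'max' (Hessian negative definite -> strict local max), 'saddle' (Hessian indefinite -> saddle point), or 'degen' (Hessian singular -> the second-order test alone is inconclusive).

Compute the Hessian H = grad^2 f:
  H = [[11, 0], [0, 5]]
Verify stationarity: grad f(x*) = H x* + g = (0, 0).
Eigenvalues of H: 5, 11.
Both eigenvalues > 0, so H is positive definite -> x* is a strict local min.

min


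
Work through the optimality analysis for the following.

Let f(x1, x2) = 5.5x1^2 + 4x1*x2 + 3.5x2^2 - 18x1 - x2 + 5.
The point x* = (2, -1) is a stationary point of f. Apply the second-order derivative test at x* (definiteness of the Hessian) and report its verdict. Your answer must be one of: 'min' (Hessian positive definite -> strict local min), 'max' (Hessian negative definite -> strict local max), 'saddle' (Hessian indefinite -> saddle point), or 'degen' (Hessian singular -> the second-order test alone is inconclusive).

Compute the Hessian H = grad^2 f:
  H = [[11, 4], [4, 7]]
Verify stationarity: grad f(x*) = H x* + g = (0, 0).
Eigenvalues of H: 4.5279, 13.4721.
Both eigenvalues > 0, so H is positive definite -> x* is a strict local min.

min


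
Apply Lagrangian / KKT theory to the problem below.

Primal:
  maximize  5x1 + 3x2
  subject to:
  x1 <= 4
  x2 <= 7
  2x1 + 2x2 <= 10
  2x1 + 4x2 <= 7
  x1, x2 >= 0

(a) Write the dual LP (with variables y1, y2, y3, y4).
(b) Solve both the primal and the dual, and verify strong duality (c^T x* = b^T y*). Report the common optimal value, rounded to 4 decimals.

The standard primal-dual pair for 'max c^T x s.t. A x <= b, x >= 0' is:
  Dual:  min b^T y  s.t.  A^T y >= c,  y >= 0.

So the dual LP is:
  minimize  4y1 + 7y2 + 10y3 + 7y4
  subject to:
    y1 + 2y3 + 2y4 >= 5
    y2 + 2y3 + 4y4 >= 3
    y1, y2, y3, y4 >= 0

Solving the primal: x* = (3.5, 0).
  primal value c^T x* = 17.5.
Solving the dual: y* = (0, 0, 0, 2.5).
  dual value b^T y* = 17.5.
Strong duality: c^T x* = b^T y*. Confirmed.

17.5


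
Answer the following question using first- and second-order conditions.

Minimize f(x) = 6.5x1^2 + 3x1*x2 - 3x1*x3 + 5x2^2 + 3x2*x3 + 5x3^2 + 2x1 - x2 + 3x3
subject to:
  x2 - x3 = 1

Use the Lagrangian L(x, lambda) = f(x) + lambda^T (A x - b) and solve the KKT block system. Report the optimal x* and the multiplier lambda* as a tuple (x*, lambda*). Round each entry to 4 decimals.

Form the Lagrangian:
  L(x, lambda) = (1/2) x^T Q x + c^T x + lambda^T (A x - b)
Stationarity (grad_x L = 0): Q x + c + A^T lambda = 0.
Primal feasibility: A x = b.

This gives the KKT block system:
  [ Q   A^T ] [ x     ]   [-c ]
  [ A    0  ] [ lambda ] = [ b ]

Solving the linear system:
  x*      = (-0.3846, 0.4231, -0.5769)
  lambda* = (-0.3462)
  f(x*)   = -1.2885

x* = (-0.3846, 0.4231, -0.5769), lambda* = (-0.3462)


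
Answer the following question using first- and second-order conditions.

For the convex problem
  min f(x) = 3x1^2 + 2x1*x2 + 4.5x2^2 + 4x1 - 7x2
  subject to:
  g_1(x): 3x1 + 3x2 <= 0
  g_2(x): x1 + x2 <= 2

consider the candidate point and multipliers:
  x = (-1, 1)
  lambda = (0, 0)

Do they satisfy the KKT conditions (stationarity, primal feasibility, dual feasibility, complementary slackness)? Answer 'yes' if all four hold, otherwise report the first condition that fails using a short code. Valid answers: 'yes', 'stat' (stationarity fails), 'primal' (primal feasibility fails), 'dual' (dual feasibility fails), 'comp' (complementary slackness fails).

Gradient of f: grad f(x) = Q x + c = (0, 0)
Constraint values g_i(x) = a_i^T x - b_i:
  g_1((-1, 1)) = 0
  g_2((-1, 1)) = -2
Stationarity residual: grad f(x) + sum_i lambda_i a_i = (0, 0)
  -> stationarity OK
Primal feasibility (all g_i <= 0): OK
Dual feasibility (all lambda_i >= 0): OK
Complementary slackness (lambda_i * g_i(x) = 0 for all i): OK

Verdict: yes, KKT holds.

yes


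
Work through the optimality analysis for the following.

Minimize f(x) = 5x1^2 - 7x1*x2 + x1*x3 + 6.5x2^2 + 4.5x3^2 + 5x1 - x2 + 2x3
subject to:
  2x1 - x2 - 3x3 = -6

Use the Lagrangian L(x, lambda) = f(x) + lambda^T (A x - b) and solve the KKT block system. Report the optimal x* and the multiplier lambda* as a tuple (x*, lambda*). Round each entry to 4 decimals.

Form the Lagrangian:
  L(x, lambda) = (1/2) x^T Q x + c^T x + lambda^T (A x - b)
Stationarity (grad_x L = 0): Q x + c + A^T lambda = 0.
Primal feasibility: A x = b.

This gives the KKT block system:
  [ Q   A^T ] [ x     ]   [-c ]
  [ A    0  ] [ lambda ] = [ b ]

Solving the linear system:
  x*      = (-1.6707, -0.5662, 1.0749)
  lambda* = (3.3345)
  f(x*)   = 7.1847

x* = (-1.6707, -0.5662, 1.0749), lambda* = (3.3345)


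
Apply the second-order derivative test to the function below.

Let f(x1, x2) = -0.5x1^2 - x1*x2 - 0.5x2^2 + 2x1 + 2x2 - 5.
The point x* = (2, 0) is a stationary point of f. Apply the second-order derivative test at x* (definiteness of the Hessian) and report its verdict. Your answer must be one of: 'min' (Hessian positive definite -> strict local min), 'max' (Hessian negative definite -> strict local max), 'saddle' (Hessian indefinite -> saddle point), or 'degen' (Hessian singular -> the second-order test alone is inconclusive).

Compute the Hessian H = grad^2 f:
  H = [[-1, -1], [-1, -1]]
Verify stationarity: grad f(x*) = H x* + g = (0, 0).
Eigenvalues of H: -2, 0.
H has a zero eigenvalue (singular; negative semidefinite but not definite), so H is neither positive definite, negative definite, nor indefinite. The second-order test alone is inconclusive -> degen.
(Indeed, f is constant along the null direction of H through x*, so x* is not a strict local extremum.)

degen


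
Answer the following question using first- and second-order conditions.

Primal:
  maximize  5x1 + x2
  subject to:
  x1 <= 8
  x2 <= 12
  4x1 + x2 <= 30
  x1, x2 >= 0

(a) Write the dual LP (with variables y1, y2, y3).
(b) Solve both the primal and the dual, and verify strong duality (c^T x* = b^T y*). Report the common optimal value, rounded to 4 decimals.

The standard primal-dual pair for 'max c^T x s.t. A x <= b, x >= 0' is:
  Dual:  min b^T y  s.t.  A^T y >= c,  y >= 0.

So the dual LP is:
  minimize  8y1 + 12y2 + 30y3
  subject to:
    y1 + 4y3 >= 5
    y2 + y3 >= 1
    y1, y2, y3 >= 0

Solving the primal: x* = (7.5, 0).
  primal value c^T x* = 37.5.
Solving the dual: y* = (0, 0, 1.25).
  dual value b^T y* = 37.5.
Strong duality: c^T x* = b^T y*. Confirmed.

37.5


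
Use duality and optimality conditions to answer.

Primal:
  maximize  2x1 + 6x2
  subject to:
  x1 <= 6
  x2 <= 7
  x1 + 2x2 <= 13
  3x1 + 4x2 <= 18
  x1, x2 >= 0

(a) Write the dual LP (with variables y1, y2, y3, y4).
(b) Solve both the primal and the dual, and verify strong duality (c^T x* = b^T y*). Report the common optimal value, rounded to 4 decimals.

The standard primal-dual pair for 'max c^T x s.t. A x <= b, x >= 0' is:
  Dual:  min b^T y  s.t.  A^T y >= c,  y >= 0.

So the dual LP is:
  minimize  6y1 + 7y2 + 13y3 + 18y4
  subject to:
    y1 + y3 + 3y4 >= 2
    y2 + 2y3 + 4y4 >= 6
    y1, y2, y3, y4 >= 0

Solving the primal: x* = (0, 4.5).
  primal value c^T x* = 27.
Solving the dual: y* = (0, 0, 0, 1.5).
  dual value b^T y* = 27.
Strong duality: c^T x* = b^T y*. Confirmed.

27


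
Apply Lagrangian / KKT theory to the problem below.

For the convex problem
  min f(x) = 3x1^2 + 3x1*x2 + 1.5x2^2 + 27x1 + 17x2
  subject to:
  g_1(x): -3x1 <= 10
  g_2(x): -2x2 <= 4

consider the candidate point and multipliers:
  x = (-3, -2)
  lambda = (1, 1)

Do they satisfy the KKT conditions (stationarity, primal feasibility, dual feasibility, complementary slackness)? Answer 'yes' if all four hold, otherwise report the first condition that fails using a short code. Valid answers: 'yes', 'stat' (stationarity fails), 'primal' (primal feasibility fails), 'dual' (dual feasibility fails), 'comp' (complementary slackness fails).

Gradient of f: grad f(x) = Q x + c = (3, 2)
Constraint values g_i(x) = a_i^T x - b_i:
  g_1((-3, -2)) = -1
  g_2((-3, -2)) = 0
Stationarity residual: grad f(x) + sum_i lambda_i a_i = (0, 0)
  -> stationarity OK
Primal feasibility (all g_i <= 0): OK
Dual feasibility (all lambda_i >= 0): OK
Complementary slackness (lambda_i * g_i(x) = 0 for all i): FAILS

Verdict: the first failing condition is complementary_slackness -> comp.

comp


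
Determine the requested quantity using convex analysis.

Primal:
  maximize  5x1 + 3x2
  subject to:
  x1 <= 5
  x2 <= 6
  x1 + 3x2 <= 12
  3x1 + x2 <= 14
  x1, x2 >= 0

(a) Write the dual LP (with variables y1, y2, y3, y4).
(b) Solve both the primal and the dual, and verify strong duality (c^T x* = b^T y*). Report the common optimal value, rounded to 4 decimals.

The standard primal-dual pair for 'max c^T x s.t. A x <= b, x >= 0' is:
  Dual:  min b^T y  s.t.  A^T y >= c,  y >= 0.

So the dual LP is:
  minimize  5y1 + 6y2 + 12y3 + 14y4
  subject to:
    y1 + y3 + 3y4 >= 5
    y2 + 3y3 + y4 >= 3
    y1, y2, y3, y4 >= 0

Solving the primal: x* = (3.75, 2.75).
  primal value c^T x* = 27.
Solving the dual: y* = (0, 0, 0.5, 1.5).
  dual value b^T y* = 27.
Strong duality: c^T x* = b^T y*. Confirmed.

27


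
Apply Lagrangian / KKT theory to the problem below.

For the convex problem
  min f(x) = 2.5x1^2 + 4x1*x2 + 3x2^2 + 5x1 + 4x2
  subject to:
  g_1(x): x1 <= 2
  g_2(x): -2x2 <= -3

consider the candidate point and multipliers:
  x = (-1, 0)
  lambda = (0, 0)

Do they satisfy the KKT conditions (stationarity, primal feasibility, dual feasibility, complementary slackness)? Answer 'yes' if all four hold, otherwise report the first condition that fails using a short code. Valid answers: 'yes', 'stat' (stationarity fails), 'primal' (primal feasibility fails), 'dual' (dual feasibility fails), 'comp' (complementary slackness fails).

Gradient of f: grad f(x) = Q x + c = (0, 0)
Constraint values g_i(x) = a_i^T x - b_i:
  g_1((-1, 0)) = -3
  g_2((-1, 0)) = 3
Stationarity residual: grad f(x) + sum_i lambda_i a_i = (0, 0)
  -> stationarity OK
Primal feasibility (all g_i <= 0): FAILS
Dual feasibility (all lambda_i >= 0): OK
Complementary slackness (lambda_i * g_i(x) = 0 for all i): OK

Verdict: the first failing condition is primal_feasibility -> primal.

primal


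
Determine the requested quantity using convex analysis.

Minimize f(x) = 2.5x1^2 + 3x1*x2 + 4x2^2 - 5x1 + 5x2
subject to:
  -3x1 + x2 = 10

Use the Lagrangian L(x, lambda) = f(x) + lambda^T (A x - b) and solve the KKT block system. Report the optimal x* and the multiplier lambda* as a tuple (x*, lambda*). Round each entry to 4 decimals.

Form the Lagrangian:
  L(x, lambda) = (1/2) x^T Q x + c^T x + lambda^T (A x - b)
Stationarity (grad_x L = 0): Q x + c + A^T lambda = 0.
Primal feasibility: A x = b.

This gives the KKT block system:
  [ Q   A^T ] [ x     ]   [-c ]
  [ A    0  ] [ lambda ] = [ b ]

Solving the linear system:
  x*      = (-2.9474, 1.1579)
  lambda* = (-5.4211)
  f(x*)   = 37.3684

x* = (-2.9474, 1.1579), lambda* = (-5.4211)


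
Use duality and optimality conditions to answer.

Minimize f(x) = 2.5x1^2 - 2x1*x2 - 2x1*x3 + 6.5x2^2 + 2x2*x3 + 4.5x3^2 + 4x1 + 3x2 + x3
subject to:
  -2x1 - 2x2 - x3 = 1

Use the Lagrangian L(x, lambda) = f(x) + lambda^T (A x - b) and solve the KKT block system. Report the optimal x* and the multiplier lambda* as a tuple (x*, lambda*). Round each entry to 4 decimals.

Form the Lagrangian:
  L(x, lambda) = (1/2) x^T Q x + c^T x + lambda^T (A x - b)
Stationarity (grad_x L = 0): Q x + c + A^T lambda = 0.
Primal feasibility: A x = b.

This gives the KKT block system:
  [ Q   A^T ] [ x     ]   [-c ]
  [ A    0  ] [ lambda ] = [ b ]

Solving the linear system:
  x*      = (-0.3798, -0.0996, -0.041)
  lambda* = (1.1911)
  f(x*)   = -1.5252

x* = (-0.3798, -0.0996, -0.041), lambda* = (1.1911)


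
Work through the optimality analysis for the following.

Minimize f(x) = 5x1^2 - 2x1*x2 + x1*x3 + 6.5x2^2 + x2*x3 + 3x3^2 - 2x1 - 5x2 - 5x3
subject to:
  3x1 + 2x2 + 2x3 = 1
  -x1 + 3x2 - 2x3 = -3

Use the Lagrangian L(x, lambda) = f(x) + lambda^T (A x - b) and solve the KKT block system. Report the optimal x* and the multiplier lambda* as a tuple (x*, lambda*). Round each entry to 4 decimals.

Form the Lagrangian:
  L(x, lambda) = (1/2) x^T Q x + c^T x + lambda^T (A x - b)
Stationarity (grad_x L = 0): Q x + c + A^T lambda = 0.
Primal feasibility: A x = b.

This gives the KKT block system:
  [ Q   A^T ] [ x     ]   [-c ]
  [ A    0  ] [ lambda ] = [ b ]

Solving the linear system:
  x*      = (-0.1743, -0.3303, 1.0917)
  lambda* = (1.2569, 1.7798)
  f(x*)   = 0.3119

x* = (-0.1743, -0.3303, 1.0917), lambda* = (1.2569, 1.7798)


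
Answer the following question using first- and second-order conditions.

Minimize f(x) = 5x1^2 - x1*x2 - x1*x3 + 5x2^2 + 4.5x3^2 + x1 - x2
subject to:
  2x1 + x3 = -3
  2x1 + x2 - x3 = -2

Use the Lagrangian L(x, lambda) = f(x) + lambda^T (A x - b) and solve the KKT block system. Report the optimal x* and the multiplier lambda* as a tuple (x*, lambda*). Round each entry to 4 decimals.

Form the Lagrangian:
  L(x, lambda) = (1/2) x^T Q x + c^T x + lambda^T (A x - b)
Stationarity (grad_x L = 0): Q x + c + A^T lambda = 0.
Primal feasibility: A x = b.

This gives the KKT block system:
  [ Q   A^T ] [ x     ]   [-c ]
  [ A    0  ] [ lambda ] = [ b ]

Solving the linear system:
  x*      = (-1.2248, -0.1009, -0.5505)
  lambda* = (4.5138, 0.7844)
  f(x*)   = 6.9931

x* = (-1.2248, -0.1009, -0.5505), lambda* = (4.5138, 0.7844)


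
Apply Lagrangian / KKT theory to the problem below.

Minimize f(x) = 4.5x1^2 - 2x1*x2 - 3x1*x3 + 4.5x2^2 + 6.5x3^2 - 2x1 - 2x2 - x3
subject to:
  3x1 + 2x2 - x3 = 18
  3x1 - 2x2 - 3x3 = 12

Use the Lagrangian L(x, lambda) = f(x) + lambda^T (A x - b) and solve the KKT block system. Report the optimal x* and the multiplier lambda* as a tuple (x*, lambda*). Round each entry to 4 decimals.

Form the Lagrangian:
  L(x, lambda) = (1/2) x^T Q x + c^T x + lambda^T (A x - b)
Stationarity (grad_x L = 0): Q x + c + A^T lambda = 0.
Primal feasibility: A x = b.

This gives the KKT block system:
  [ Q   A^T ] [ x     ]   [-c ]
  [ A    0  ] [ lambda ] = [ b ]

Solving the linear system:
  x*      = (4.6013, 1.799, -0.598)
  lambda* = (-7.5151, -5.0209)
  f(x*)   = 91.66

x* = (4.6013, 1.799, -0.598), lambda* = (-7.5151, -5.0209)


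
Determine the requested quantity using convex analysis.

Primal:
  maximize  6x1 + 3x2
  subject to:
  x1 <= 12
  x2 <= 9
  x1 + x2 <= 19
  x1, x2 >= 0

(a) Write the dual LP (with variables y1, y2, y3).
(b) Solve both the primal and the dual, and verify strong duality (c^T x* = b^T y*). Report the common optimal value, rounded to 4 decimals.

The standard primal-dual pair for 'max c^T x s.t. A x <= b, x >= 0' is:
  Dual:  min b^T y  s.t.  A^T y >= c,  y >= 0.

So the dual LP is:
  minimize  12y1 + 9y2 + 19y3
  subject to:
    y1 + y3 >= 6
    y2 + y3 >= 3
    y1, y2, y3 >= 0

Solving the primal: x* = (12, 7).
  primal value c^T x* = 93.
Solving the dual: y* = (3, 0, 3).
  dual value b^T y* = 93.
Strong duality: c^T x* = b^T y*. Confirmed.

93


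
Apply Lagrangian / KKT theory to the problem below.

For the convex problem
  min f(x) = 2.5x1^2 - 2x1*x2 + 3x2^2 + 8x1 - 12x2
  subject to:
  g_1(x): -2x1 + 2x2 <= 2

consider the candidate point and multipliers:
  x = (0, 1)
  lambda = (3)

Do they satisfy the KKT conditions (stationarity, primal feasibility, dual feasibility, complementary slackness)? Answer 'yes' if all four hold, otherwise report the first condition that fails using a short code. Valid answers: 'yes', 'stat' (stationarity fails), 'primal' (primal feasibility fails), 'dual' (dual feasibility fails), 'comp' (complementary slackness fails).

Gradient of f: grad f(x) = Q x + c = (6, -6)
Constraint values g_i(x) = a_i^T x - b_i:
  g_1((0, 1)) = 0
Stationarity residual: grad f(x) + sum_i lambda_i a_i = (0, 0)
  -> stationarity OK
Primal feasibility (all g_i <= 0): OK
Dual feasibility (all lambda_i >= 0): OK
Complementary slackness (lambda_i * g_i(x) = 0 for all i): OK

Verdict: yes, KKT holds.

yes


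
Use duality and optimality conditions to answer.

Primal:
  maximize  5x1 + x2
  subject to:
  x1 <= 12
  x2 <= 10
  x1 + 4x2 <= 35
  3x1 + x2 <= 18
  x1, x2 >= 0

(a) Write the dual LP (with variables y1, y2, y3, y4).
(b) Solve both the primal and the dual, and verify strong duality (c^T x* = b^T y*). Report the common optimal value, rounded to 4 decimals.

The standard primal-dual pair for 'max c^T x s.t. A x <= b, x >= 0' is:
  Dual:  min b^T y  s.t.  A^T y >= c,  y >= 0.

So the dual LP is:
  minimize  12y1 + 10y2 + 35y3 + 18y4
  subject to:
    y1 + y3 + 3y4 >= 5
    y2 + 4y3 + y4 >= 1
    y1, y2, y3, y4 >= 0

Solving the primal: x* = (6, 0).
  primal value c^T x* = 30.
Solving the dual: y* = (0, 0, 0, 1.6667).
  dual value b^T y* = 30.
Strong duality: c^T x* = b^T y*. Confirmed.

30


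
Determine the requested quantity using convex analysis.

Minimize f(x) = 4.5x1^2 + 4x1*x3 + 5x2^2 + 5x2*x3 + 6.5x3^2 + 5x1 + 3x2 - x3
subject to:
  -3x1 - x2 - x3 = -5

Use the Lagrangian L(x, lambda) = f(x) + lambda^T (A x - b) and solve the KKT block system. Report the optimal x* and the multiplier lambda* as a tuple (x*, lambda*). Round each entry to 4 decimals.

Form the Lagrangian:
  L(x, lambda) = (1/2) x^T Q x + c^T x + lambda^T (A x - b)
Stationarity (grad_x L = 0): Q x + c + A^T lambda = 0.
Primal feasibility: A x = b.

This gives the KKT block system:
  [ Q   A^T ] [ x     ]   [-c ]
  [ A    0  ] [ lambda ] = [ b ]

Solving the linear system:
  x*      = (1.567, 0.3585, -0.0594)
  lambda* = (6.2883)
  f(x*)   = 20.2057

x* = (1.567, 0.3585, -0.0594), lambda* = (6.2883)


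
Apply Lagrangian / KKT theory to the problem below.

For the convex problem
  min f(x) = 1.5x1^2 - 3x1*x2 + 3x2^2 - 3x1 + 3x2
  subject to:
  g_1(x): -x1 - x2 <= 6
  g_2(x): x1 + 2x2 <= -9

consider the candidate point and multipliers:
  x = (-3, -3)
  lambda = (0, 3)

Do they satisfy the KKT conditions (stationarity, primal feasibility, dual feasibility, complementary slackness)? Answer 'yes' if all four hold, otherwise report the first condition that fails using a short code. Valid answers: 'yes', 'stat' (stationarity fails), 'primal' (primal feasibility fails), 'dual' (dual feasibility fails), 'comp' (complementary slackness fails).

Gradient of f: grad f(x) = Q x + c = (-3, -6)
Constraint values g_i(x) = a_i^T x - b_i:
  g_1((-3, -3)) = 0
  g_2((-3, -3)) = 0
Stationarity residual: grad f(x) + sum_i lambda_i a_i = (0, 0)
  -> stationarity OK
Primal feasibility (all g_i <= 0): OK
Dual feasibility (all lambda_i >= 0): OK
Complementary slackness (lambda_i * g_i(x) = 0 for all i): OK

Verdict: yes, KKT holds.

yes


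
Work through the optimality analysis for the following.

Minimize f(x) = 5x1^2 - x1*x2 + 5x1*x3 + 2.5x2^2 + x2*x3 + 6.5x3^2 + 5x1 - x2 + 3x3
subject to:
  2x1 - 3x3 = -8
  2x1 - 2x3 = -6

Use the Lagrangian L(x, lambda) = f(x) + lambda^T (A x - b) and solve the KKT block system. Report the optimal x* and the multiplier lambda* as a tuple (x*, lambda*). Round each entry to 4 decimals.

Form the Lagrangian:
  L(x, lambda) = (1/2) x^T Q x + c^T x + lambda^T (A x - b)
Stationarity (grad_x L = 0): Q x + c + A^T lambda = 0.
Primal feasibility: A x = b.

This gives the KKT block system:
  [ Q   A^T ] [ x     ]   [-c ]
  [ A    0  ] [ lambda ] = [ b ]

Solving the linear system:
  x*      = (-1, -0.4, 2)
  lambda* = (29, -31.7)
  f(x*)   = 21.6

x* = (-1, -0.4, 2), lambda* = (29, -31.7)


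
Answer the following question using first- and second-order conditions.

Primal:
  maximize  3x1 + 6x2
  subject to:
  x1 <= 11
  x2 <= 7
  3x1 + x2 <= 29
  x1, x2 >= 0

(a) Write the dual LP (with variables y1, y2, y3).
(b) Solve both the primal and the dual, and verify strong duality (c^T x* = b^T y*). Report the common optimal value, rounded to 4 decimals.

The standard primal-dual pair for 'max c^T x s.t. A x <= b, x >= 0' is:
  Dual:  min b^T y  s.t.  A^T y >= c,  y >= 0.

So the dual LP is:
  minimize  11y1 + 7y2 + 29y3
  subject to:
    y1 + 3y3 >= 3
    y2 + y3 >= 6
    y1, y2, y3 >= 0

Solving the primal: x* = (7.3333, 7).
  primal value c^T x* = 64.
Solving the dual: y* = (0, 5, 1).
  dual value b^T y* = 64.
Strong duality: c^T x* = b^T y*. Confirmed.

64


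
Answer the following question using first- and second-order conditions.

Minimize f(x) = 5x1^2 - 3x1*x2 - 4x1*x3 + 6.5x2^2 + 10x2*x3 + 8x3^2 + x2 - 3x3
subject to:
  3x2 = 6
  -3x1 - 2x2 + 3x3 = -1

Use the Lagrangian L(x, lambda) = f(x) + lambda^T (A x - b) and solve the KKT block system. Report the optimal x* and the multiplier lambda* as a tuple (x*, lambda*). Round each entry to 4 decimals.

Form the Lagrangian:
  L(x, lambda) = (1/2) x^T Q x + c^T x + lambda^T (A x - b)
Stationarity (grad_x L = 0): Q x + c + A^T lambda = 0.
Primal feasibility: A x = b.

This gives the KKT block system:
  [ Q   A^T ] [ x     ]   [-c ]
  [ A    0  ] [ lambda ] = [ b ]

Solving the linear system:
  x*      = (-1.2778, 2, -0.2778)
  lambda* = (-13.2778, -5.8889)
  f(x*)   = 38.3056

x* = (-1.2778, 2, -0.2778), lambda* = (-13.2778, -5.8889)


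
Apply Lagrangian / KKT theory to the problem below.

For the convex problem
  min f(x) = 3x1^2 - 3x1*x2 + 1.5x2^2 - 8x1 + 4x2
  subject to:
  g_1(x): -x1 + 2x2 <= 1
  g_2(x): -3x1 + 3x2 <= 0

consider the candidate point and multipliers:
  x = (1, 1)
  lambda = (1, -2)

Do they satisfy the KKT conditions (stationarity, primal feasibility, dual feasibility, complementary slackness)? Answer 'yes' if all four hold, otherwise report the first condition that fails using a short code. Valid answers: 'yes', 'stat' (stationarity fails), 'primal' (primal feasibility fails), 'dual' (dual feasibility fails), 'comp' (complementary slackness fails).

Gradient of f: grad f(x) = Q x + c = (-5, 4)
Constraint values g_i(x) = a_i^T x - b_i:
  g_1((1, 1)) = 0
  g_2((1, 1)) = 0
Stationarity residual: grad f(x) + sum_i lambda_i a_i = (0, 0)
  -> stationarity OK
Primal feasibility (all g_i <= 0): OK
Dual feasibility (all lambda_i >= 0): FAILS
Complementary slackness (lambda_i * g_i(x) = 0 for all i): OK

Verdict: the first failing condition is dual_feasibility -> dual.

dual


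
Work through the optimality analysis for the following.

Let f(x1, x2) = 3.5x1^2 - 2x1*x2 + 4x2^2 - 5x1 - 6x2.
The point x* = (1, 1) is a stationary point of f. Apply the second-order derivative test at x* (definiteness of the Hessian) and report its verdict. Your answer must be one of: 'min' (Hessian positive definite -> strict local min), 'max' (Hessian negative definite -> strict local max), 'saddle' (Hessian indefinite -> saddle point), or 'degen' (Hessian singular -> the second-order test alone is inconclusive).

Compute the Hessian H = grad^2 f:
  H = [[7, -2], [-2, 8]]
Verify stationarity: grad f(x*) = H x* + g = (0, 0).
Eigenvalues of H: 5.4384, 9.5616.
Both eigenvalues > 0, so H is positive definite -> x* is a strict local min.

min


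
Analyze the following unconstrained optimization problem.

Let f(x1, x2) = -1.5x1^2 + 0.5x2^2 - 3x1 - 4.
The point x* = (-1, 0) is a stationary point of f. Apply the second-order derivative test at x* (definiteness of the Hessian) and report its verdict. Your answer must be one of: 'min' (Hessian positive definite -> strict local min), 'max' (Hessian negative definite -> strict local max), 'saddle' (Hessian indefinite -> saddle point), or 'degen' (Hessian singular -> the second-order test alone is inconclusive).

Compute the Hessian H = grad^2 f:
  H = [[-3, 0], [0, 1]]
Verify stationarity: grad f(x*) = H x* + g = (0, 0).
Eigenvalues of H: -3, 1.
Eigenvalues have mixed signs, so H is indefinite -> x* is a saddle point.

saddle


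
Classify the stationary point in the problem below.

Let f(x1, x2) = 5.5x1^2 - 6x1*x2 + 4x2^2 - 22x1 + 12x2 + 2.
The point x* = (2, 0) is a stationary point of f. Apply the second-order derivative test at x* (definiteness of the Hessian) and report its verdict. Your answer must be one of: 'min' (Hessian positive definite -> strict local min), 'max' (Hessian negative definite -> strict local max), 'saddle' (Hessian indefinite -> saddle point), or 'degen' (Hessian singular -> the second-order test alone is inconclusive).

Compute the Hessian H = grad^2 f:
  H = [[11, -6], [-6, 8]]
Verify stationarity: grad f(x*) = H x* + g = (0, 0).
Eigenvalues of H: 3.3153, 15.6847.
Both eigenvalues > 0, so H is positive definite -> x* is a strict local min.

min


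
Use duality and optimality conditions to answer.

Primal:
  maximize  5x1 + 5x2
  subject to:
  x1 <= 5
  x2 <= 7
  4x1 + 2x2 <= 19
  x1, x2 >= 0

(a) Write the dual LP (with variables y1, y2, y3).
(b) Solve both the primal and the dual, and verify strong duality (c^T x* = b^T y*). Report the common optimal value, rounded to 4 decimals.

The standard primal-dual pair for 'max c^T x s.t. A x <= b, x >= 0' is:
  Dual:  min b^T y  s.t.  A^T y >= c,  y >= 0.

So the dual LP is:
  minimize  5y1 + 7y2 + 19y3
  subject to:
    y1 + 4y3 >= 5
    y2 + 2y3 >= 5
    y1, y2, y3 >= 0

Solving the primal: x* = (1.25, 7).
  primal value c^T x* = 41.25.
Solving the dual: y* = (0, 2.5, 1.25).
  dual value b^T y* = 41.25.
Strong duality: c^T x* = b^T y*. Confirmed.

41.25


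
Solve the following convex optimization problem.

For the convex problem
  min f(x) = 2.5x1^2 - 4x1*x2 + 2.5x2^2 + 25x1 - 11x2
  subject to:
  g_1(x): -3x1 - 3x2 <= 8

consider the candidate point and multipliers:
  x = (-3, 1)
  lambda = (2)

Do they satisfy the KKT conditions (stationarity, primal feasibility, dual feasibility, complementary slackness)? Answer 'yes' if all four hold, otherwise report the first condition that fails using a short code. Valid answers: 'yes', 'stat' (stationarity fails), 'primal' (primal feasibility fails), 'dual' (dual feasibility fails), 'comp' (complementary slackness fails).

Gradient of f: grad f(x) = Q x + c = (6, 6)
Constraint values g_i(x) = a_i^T x - b_i:
  g_1((-3, 1)) = -2
Stationarity residual: grad f(x) + sum_i lambda_i a_i = (0, 0)
  -> stationarity OK
Primal feasibility (all g_i <= 0): OK
Dual feasibility (all lambda_i >= 0): OK
Complementary slackness (lambda_i * g_i(x) = 0 for all i): FAILS

Verdict: the first failing condition is complementary_slackness -> comp.

comp


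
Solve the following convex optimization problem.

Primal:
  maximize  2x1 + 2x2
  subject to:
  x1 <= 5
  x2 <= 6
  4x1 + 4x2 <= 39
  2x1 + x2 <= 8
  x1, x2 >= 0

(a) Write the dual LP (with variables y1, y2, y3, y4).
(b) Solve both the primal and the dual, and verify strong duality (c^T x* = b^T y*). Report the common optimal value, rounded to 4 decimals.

The standard primal-dual pair for 'max c^T x s.t. A x <= b, x >= 0' is:
  Dual:  min b^T y  s.t.  A^T y >= c,  y >= 0.

So the dual LP is:
  minimize  5y1 + 6y2 + 39y3 + 8y4
  subject to:
    y1 + 4y3 + 2y4 >= 2
    y2 + 4y3 + y4 >= 2
    y1, y2, y3, y4 >= 0

Solving the primal: x* = (1, 6).
  primal value c^T x* = 14.
Solving the dual: y* = (0, 1, 0, 1).
  dual value b^T y* = 14.
Strong duality: c^T x* = b^T y*. Confirmed.

14


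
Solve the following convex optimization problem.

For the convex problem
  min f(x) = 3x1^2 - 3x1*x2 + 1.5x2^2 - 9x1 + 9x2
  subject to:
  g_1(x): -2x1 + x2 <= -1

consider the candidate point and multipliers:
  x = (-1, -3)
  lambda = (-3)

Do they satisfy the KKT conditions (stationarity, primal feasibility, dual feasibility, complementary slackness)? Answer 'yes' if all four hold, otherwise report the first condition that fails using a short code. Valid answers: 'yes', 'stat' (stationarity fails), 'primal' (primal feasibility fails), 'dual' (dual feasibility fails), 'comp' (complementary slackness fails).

Gradient of f: grad f(x) = Q x + c = (-6, 3)
Constraint values g_i(x) = a_i^T x - b_i:
  g_1((-1, -3)) = 0
Stationarity residual: grad f(x) + sum_i lambda_i a_i = (0, 0)
  -> stationarity OK
Primal feasibility (all g_i <= 0): OK
Dual feasibility (all lambda_i >= 0): FAILS
Complementary slackness (lambda_i * g_i(x) = 0 for all i): OK

Verdict: the first failing condition is dual_feasibility -> dual.

dual


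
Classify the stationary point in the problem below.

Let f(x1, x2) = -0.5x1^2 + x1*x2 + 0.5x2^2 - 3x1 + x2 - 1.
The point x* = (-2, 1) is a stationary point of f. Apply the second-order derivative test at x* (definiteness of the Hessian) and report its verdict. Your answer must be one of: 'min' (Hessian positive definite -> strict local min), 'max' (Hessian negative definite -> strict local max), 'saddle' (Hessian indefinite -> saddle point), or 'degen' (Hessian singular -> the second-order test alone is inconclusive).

Compute the Hessian H = grad^2 f:
  H = [[-1, 1], [1, 1]]
Verify stationarity: grad f(x*) = H x* + g = (0, 0).
Eigenvalues of H: -1.4142, 1.4142.
Eigenvalues have mixed signs, so H is indefinite -> x* is a saddle point.

saddle


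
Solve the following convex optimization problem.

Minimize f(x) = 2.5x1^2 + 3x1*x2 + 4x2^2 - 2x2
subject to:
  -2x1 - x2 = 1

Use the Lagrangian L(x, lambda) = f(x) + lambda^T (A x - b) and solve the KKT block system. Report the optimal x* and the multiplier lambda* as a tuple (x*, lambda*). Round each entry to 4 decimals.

Form the Lagrangian:
  L(x, lambda) = (1/2) x^T Q x + c^T x + lambda^T (A x - b)
Stationarity (grad_x L = 0): Q x + c + A^T lambda = 0.
Primal feasibility: A x = b.

This gives the KKT block system:
  [ Q   A^T ] [ x     ]   [-c ]
  [ A    0  ] [ lambda ] = [ b ]

Solving the linear system:
  x*      = (-0.68, 0.36)
  lambda* = (-1.16)
  f(x*)   = 0.22

x* = (-0.68, 0.36), lambda* = (-1.16)


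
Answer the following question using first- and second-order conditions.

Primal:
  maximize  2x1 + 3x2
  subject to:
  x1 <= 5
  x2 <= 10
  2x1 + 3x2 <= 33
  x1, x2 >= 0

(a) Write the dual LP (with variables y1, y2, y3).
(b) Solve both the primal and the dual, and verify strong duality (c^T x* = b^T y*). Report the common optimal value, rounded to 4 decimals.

The standard primal-dual pair for 'max c^T x s.t. A x <= b, x >= 0' is:
  Dual:  min b^T y  s.t.  A^T y >= c,  y >= 0.

So the dual LP is:
  minimize  5y1 + 10y2 + 33y3
  subject to:
    y1 + 2y3 >= 2
    y2 + 3y3 >= 3
    y1, y2, y3 >= 0

Solving the primal: x* = (1.5, 10).
  primal value c^T x* = 33.
Solving the dual: y* = (0, 0, 1).
  dual value b^T y* = 33.
Strong duality: c^T x* = b^T y*. Confirmed.

33


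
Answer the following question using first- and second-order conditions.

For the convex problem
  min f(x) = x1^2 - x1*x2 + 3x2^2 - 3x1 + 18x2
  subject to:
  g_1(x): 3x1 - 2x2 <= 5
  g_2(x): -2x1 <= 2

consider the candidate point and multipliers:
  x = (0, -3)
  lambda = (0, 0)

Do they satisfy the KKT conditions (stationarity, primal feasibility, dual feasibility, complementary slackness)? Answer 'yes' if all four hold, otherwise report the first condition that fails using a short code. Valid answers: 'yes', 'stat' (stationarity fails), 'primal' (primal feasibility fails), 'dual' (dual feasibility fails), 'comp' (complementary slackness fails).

Gradient of f: grad f(x) = Q x + c = (0, 0)
Constraint values g_i(x) = a_i^T x - b_i:
  g_1((0, -3)) = 1
  g_2((0, -3)) = -2
Stationarity residual: grad f(x) + sum_i lambda_i a_i = (0, 0)
  -> stationarity OK
Primal feasibility (all g_i <= 0): FAILS
Dual feasibility (all lambda_i >= 0): OK
Complementary slackness (lambda_i * g_i(x) = 0 for all i): OK

Verdict: the first failing condition is primal_feasibility -> primal.

primal


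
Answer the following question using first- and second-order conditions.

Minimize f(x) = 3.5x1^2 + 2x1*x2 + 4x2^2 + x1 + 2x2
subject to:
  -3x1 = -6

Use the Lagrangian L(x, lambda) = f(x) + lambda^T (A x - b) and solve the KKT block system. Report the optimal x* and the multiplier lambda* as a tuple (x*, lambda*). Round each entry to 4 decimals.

Form the Lagrangian:
  L(x, lambda) = (1/2) x^T Q x + c^T x + lambda^T (A x - b)
Stationarity (grad_x L = 0): Q x + c + A^T lambda = 0.
Primal feasibility: A x = b.

This gives the KKT block system:
  [ Q   A^T ] [ x     ]   [-c ]
  [ A    0  ] [ lambda ] = [ b ]

Solving the linear system:
  x*      = (2, -0.75)
  lambda* = (4.5)
  f(x*)   = 13.75

x* = (2, -0.75), lambda* = (4.5)


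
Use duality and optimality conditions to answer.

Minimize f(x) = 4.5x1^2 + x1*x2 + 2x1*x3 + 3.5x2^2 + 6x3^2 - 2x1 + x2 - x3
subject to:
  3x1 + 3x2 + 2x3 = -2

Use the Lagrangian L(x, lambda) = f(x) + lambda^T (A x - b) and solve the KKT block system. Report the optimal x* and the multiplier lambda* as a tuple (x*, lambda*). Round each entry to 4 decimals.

Form the Lagrangian:
  L(x, lambda) = (1/2) x^T Q x + c^T x + lambda^T (A x - b)
Stationarity (grad_x L = 0): Q x + c + A^T lambda = 0.
Primal feasibility: A x = b.

This gives the KKT block system:
  [ Q   A^T ] [ x     ]   [-c ]
  [ A    0  ] [ lambda ] = [ b ]

Solving the linear system:
  x*      = (-0.0367, -0.5759, -0.081)
  lambda* = (1.0228)
  f(x*)   = 0.812

x* = (-0.0367, -0.5759, -0.081), lambda* = (1.0228)


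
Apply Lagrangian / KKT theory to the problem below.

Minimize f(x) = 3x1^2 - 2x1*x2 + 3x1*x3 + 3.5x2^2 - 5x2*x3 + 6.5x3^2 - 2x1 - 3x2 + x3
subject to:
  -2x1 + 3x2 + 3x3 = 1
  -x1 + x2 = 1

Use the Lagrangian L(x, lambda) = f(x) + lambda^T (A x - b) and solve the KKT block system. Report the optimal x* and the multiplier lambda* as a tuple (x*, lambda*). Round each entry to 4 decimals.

Form the Lagrangian:
  L(x, lambda) = (1/2) x^T Q x + c^T x + lambda^T (A x - b)
Stationarity (grad_x L = 0): Q x + c + A^T lambda = 0.
Primal feasibility: A x = b.

This gives the KKT block system:
  [ Q   A^T ] [ x     ]   [-c ]
  [ A    0  ] [ lambda ] = [ b ]

Solving the linear system:
  x*      = (-0.4717, 0.5283, -0.5094)
  lambda* = (3.2264, -13.8679)
  f(x*)   = 4.7453

x* = (-0.4717, 0.5283, -0.5094), lambda* = (3.2264, -13.8679)
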